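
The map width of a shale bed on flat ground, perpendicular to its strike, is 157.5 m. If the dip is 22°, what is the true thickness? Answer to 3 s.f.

True thickness t = w · sin(dip) = 157.5 × sin 22°
t = 157.5 × 0.3746 = 59.001 m

59.0 m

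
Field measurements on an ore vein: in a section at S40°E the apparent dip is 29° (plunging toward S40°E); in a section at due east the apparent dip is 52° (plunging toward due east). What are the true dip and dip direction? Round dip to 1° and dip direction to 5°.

Each apparent-dip line lies in the plane. As unit vectors (x east, y north, z up), v₁ plunges 29°→S40°E and v₂ plunges 52°→due east.
n = v₁ × v₂ = (0.528, 0.145, 0.412) (taken with n_z > 0).
tan δ = √(n_x²+n_y²)/n_z = 0.547/0.412, so δ = 53.0°.
Dip direction = azimuth of (n_x, n_y) = atan2(0.528, 0.145) = 75°.

true dip 53°, dip direction 075°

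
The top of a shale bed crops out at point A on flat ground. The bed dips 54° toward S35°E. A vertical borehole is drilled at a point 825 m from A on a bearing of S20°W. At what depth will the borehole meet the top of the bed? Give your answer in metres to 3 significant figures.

651 m

The hole lies 55° from the dip direction, so the down-dip offset is 825 × cos 55° = 473.20 m.
Depth = down-dip offset × tan(dip) = 473.20 × tan 54° = 473.20 × 1.3764
Depth = 651.30 m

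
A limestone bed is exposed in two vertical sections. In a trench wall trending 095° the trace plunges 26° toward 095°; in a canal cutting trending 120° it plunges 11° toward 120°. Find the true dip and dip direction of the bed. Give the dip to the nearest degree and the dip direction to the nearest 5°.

true dip 37°, dip direction 045°

Represent each trace as a vector plunging at its apparent dip toward its trend (east-north-up frame): v₁ = (0.895, -0.078, -0.438), v₂ = (0.850, -0.491, -0.191).
n = v₁ × v₂ = (0.200, 0.202, 0.373) (taken with n_z > 0).
tan δ = √(n_x²+n_y²)/n_z = 0.284/0.373, so δ = 37.3°.
The horizontal component of n points toward azimuth atan2(n_x, n_y) = 45°, the dip direction.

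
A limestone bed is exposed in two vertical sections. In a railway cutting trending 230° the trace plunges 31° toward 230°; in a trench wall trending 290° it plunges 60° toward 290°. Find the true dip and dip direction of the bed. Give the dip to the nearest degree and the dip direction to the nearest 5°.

true dip 60°, dip direction 300°

Represent each trace as a vector plunging at its apparent dip toward its trend (east-north-up frame): v₁ = (-0.657, -0.551, -0.515), v₂ = (-0.470, 0.171, -0.866).
Cross product v₁ × v₂ gives the pole to the plane: n ∝ (-0.565, 0.327, 0.371).
Dip δ = arctan(|n_h|/n_z) = arctan(0.653/0.371) = 60.4°.
The horizontal component of n points toward azimuth atan2(n_x, n_y) = 300°, the dip direction.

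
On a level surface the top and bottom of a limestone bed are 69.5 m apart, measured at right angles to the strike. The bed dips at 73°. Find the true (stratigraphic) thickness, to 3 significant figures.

66.5 m

True thickness t = w · sin(dip) = 69.5 × sin 73°
t = 69.5 × 0.9563 = 66.463 m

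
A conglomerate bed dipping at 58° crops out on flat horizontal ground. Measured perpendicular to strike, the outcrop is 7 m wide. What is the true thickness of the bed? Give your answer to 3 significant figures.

5.94 m

True thickness t = w · sin(dip) = 7 × sin 58°
t = 7 × 0.8480 = 5.936 m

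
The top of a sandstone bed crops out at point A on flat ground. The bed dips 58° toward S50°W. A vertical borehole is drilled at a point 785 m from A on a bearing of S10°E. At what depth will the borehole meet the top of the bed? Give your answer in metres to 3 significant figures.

The hole lies 60° from the dip direction, so the down-dip offset is 785 × cos 60° = 392.50 m.
Depth = down-dip offset × tan(dip) = 392.50 × tan 58° = 392.50 × 1.6003
Depth = 628.13 m

628 m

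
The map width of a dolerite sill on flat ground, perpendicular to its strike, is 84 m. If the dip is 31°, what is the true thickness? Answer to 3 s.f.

43.3 m

True thickness t = w · sin(dip) = 84 × sin 31°
t = 84 × 0.5150 = 43.263 m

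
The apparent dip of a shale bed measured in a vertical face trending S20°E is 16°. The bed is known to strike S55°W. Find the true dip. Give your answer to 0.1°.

The section is 75° from the strike.
tan(true dip) = tan 16° / sin 75° = 0.2969
true dip = arctan 0.2969 = 16.53°

16.5°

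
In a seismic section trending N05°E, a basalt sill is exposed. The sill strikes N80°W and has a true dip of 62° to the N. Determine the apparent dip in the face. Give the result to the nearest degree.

Angle between strike (N80°W) and section (N05°E): β = 85°.
tan α = tan 62° × sin 85° = 1.8807 × 0.9962 = 1.8736
apparent dip = arctan 1.8736 = 61.91°

62°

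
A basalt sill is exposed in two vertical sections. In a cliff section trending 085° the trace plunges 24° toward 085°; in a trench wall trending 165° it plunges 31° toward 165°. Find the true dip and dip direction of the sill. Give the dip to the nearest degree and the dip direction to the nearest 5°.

The two traces are lines in the plane: v₁ = (sin 85°·cos 24°, cos 85°·cos 24°, −sin 24°), v₂ = (sin 165°·cos 31°, cos 165°·cos 31°, −sin 31°).
Cross product v₁ × v₂ gives the pole to the plane: n ∝ (0.378, -0.378, 0.771).
Dip δ = arctan(|n_h|/n_z) = arctan(0.535/0.771) = 34.7°.
Dip direction = azimuth of (n_x, n_y) = atan2(0.378, -0.378) = 135°.

true dip 35°, dip direction 135°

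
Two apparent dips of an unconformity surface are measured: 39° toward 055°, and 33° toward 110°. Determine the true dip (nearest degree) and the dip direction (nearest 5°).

true dip 40°, dip direction 070°

The two traces are lines in the plane: v₁ = (sin 55°·cos 39°, cos 55°·cos 39°, −sin 39°), v₂ = (sin 110°·cos 33°, cos 110°·cos 33°, −sin 33°).
The plane normal is n = v₁ × v₂ ∝ (0.423, 0.149, 0.534).
Dip δ = arctan(|n_h|/n_z) = arctan(0.449/0.534) = 40.1°.
Dip direction = atan2(0.423, 0.149) = 71° (azimuth of n's horizontal projection).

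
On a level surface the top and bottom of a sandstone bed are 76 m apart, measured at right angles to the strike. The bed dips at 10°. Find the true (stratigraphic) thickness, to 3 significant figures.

13.2 m

True thickness t = w · sin(dip) = 76 × sin 10°
t = 76 × 0.1736 = 13.197 m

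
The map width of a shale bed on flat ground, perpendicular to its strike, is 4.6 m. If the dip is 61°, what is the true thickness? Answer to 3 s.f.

4.02 m

True thickness t = w · sin(dip) = 4.6 × sin 61°
t = 4.6 × 0.8746 = 4.023 m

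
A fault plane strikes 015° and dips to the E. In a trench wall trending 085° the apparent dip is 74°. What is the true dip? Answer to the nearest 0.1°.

74.9°

β = acute angle between strike 015° and section 085° = 70°.
tan(true dip) = tan 74° / sin 70° = 3.7112
true dip = arctan 3.7112 = 74.92°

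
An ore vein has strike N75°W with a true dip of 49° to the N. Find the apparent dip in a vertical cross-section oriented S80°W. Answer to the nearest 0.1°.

The strike is N75°W and the section trends S80°W; the acute angle between them is β = 25°.
tan(apparent dip) = tan 49° · sin 25° = 0.4862
apparent dip = arctan 0.4862 = 25.93°

25.9°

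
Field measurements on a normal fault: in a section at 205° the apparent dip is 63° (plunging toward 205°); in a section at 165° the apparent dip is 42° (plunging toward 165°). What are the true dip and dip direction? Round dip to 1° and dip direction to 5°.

The two traces are lines in the plane: v₁ = (sin 205°·cos 63°, cos 205°·cos 63°, −sin 63°), v₂ = (sin 165°·cos 42°, cos 165°·cos 42°, −sin 42°).
n = v₁ × v₂ = (-0.364, -0.300, 0.217) (taken with n_z > 0).
Dip δ = arctan(|n_h|/n_z) = arctan(0.472/0.217) = 65.3°.
Dip direction = azimuth of (n_x, n_y) = atan2(-0.364, -0.300) = 231°.

true dip 65°, dip direction 230°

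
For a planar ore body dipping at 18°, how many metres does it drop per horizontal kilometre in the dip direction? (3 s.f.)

drop per km = 1000 × tan 18° = 1000 × 0.3249

325 m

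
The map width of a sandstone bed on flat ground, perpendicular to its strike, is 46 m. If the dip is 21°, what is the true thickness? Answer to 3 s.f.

True thickness t = w · sin(dip) = 46 × sin 21°
t = 46 × 0.3584 = 16.485 m

16.5 m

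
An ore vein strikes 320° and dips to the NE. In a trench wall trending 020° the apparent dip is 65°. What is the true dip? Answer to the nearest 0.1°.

68.0°

β = acute angle between strike 320° and section 020° = 60°.
tan δ = tan α / sin β = tan 65° / sin 60° = 2.1445 / 0.8660 = 2.4763
true dip = arctan 2.4763 = 68.01°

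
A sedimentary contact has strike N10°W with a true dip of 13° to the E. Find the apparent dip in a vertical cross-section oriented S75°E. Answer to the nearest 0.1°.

11.8°

The section lies 65° from the strike.
tan α = tan 13° × sin 65° = 0.2309 × 0.9063 = 0.2092
apparent dip = arctan 0.2092 = 11.82°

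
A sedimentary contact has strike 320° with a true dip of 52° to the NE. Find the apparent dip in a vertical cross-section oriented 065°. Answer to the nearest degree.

The strike is 320° and the section trends 065°; the acute angle between them is β = 75°.
tan α = tan 52° × sin 75° = 1.2799 × 0.9659 = 1.2363
apparent dip = arctan 1.2363 = 51.03°

51°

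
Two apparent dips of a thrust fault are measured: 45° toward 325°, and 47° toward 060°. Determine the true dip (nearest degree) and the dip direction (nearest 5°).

The two traces are lines in the plane: v₁ = (sin 325°·cos 45°, cos 325°·cos 45°, −sin 45°), v₂ = (sin 60°·cos 47°, cos 60°·cos 47°, −sin 47°).
The plane normal is n = v₁ × v₂ ∝ (0.182, 0.714, 0.480).
True dip = arccos(n_z / |n|) = arccos(0.5460) = 56.9°.
Dip direction = atan2(0.182, 0.714) = 14° (azimuth of n's horizontal projection).

true dip 57°, dip direction 015°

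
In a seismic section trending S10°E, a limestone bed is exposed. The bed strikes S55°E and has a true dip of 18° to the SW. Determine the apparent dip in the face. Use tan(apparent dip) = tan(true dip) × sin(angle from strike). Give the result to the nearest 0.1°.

12.9°

Angle between strike (S55°E) and section (S10°E): β = 45°.
tan(apparent dip) = tan 18° · sin 45° = 0.2298
α = arctan(0.2298) = 12.94°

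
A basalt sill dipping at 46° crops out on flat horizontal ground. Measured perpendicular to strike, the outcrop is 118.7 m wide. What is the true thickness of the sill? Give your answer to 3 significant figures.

85.4 m

True thickness t = w · sin(dip) = 118.7 × sin 46°
t = 118.7 × 0.7193 = 85.386 m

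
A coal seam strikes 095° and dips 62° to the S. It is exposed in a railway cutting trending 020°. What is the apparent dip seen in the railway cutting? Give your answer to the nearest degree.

61°

Angle between strike (095°) and section (020°): β = 75°.
tan α = tan 62° × sin 75° = 1.8807 × 0.9659 = 1.8166
α = arctan(1.8166) = 61.17°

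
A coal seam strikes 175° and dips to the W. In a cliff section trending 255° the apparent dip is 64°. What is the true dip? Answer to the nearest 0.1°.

64.3°

The section is 80° from the strike.
tan δ = tan α / sin β = tan 64° / sin 80° = 2.0503 / 0.9848 = 2.0819
δ = arctan(2.0819) = 64.34°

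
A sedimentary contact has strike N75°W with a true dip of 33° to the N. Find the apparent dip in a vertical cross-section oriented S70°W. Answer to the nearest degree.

The section lies 35° from the strike.
tan(apparent dip) = tan 33° · sin 35° = 0.3725
α = arctan(0.3725) = 20.43°

20°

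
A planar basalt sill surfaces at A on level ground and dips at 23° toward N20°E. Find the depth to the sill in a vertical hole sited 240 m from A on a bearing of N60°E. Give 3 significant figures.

78.0 m

The hole lies 40° from the dip direction, so the down-dip offset is 240 × cos 40° = 183.85 m.
Depth = down-dip offset × tan(dip) = 183.85 × tan 23° = 183.85 × 0.4245
Depth = 78.04 m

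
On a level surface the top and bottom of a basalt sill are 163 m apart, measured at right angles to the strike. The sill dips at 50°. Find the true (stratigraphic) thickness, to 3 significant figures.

125 m

True thickness t = w · sin(dip) = 163 × sin 50°
t = 163 × 0.7660 = 124.865 m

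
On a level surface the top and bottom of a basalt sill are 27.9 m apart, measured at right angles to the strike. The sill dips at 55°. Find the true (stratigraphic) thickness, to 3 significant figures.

22.9 m

True thickness t = w · sin(dip) = 27.9 × sin 55°
t = 27.9 × 0.8192 = 22.854 m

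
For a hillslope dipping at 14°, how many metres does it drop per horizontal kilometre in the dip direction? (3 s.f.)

drop per km = 1000 × tan 14° = 1000 × 0.2493

249 m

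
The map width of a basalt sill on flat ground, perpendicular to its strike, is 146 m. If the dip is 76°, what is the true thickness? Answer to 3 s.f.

True thickness t = w · sin(dip) = 146 × sin 76°
t = 146 × 0.9703 = 141.663 m

142 m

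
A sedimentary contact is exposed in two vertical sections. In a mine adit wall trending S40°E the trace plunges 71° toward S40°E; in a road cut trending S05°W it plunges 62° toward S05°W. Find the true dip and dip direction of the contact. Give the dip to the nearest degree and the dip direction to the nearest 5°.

Each apparent-dip line lies in the plane. As unit vectors (x east, y north, z up), v₁ plunges 71°→S40°E and v₂ plunges 62°→S05°W.
n = v₁ × v₂ = (0.222, -0.223, 0.108) (taken with n_z > 0).
Dip δ = arctan(|n_h|/n_z) = arctan(0.315/0.108) = 71.1°.
The horizontal component of n points toward azimuth atan2(n_x, n_y) = 135°, the dip direction.

true dip 71°, dip direction 135°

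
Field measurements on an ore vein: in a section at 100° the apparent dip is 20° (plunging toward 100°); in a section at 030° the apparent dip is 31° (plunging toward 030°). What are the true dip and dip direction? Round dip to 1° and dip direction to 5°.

true dip 32°, dip direction 045°

Each apparent-dip line lies in the plane. As unit vectors (x east, y north, z up), v₁ plunges 20°→100° and v₂ plunges 31°→030°.
The plane normal is n = v₁ × v₂ ∝ (0.338, 0.330, 0.757).
Dip δ = arctan(|n_h|/n_z) = arctan(0.472/0.757) = 32.0°.
Dip direction = azimuth of (n_x, n_y) = atan2(0.338, 0.330) = 46°.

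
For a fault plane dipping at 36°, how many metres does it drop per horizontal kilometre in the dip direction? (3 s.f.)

727 m

drop per km = 1000 × tan 36° = 1000 × 0.7265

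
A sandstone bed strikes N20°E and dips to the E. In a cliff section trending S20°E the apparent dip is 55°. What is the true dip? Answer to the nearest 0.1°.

65.8°

β = acute angle between strike N20°E and section S20°E = 40°.
tan δ = tan α / sin β = tan 55° / sin 40° = 1.4281 / 0.6428 = 2.2218
true dip = arctan 2.2218 = 65.77°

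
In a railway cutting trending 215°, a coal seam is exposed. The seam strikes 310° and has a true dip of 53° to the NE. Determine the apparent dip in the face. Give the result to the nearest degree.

53°

Angle between strike (310°) and section (215°): β = 85°.
tan α = tan 53° × sin 85° = 1.3270 × 0.9962 = 1.3220
α = arctan(1.3220) = 52.89°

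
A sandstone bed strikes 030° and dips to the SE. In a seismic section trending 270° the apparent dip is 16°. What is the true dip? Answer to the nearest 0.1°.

18.3°

The section is 60° from the strike.
tan(true dip) = tan 16° / sin 60° = 0.3311
δ = arctan(0.3311) = 18.32°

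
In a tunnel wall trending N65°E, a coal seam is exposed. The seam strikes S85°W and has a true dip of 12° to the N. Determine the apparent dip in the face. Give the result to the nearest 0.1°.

Angle between strike (S85°W) and section (N65°E): β = 20°.
tan(apparent dip) = tan 12° · sin 20° = 0.0727
apparent dip = arctan 0.0727 = 4.16°

4.2°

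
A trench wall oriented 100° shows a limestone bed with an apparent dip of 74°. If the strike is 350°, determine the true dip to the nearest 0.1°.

74.9°

The section is 70° from the strike.
tan δ = tan α / sin β = tan 74° / sin 70° = 3.4874 / 0.9397 = 3.7112
true dip = arctan 3.7112 = 74.92°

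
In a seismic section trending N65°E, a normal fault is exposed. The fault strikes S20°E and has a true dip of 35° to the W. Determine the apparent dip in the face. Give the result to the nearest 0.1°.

The strike is S20°E and the section trends N65°E; the acute angle between them is β = 85°.
tan(apparent dip) = tan 35° · sin 85° = 0.6975
apparent dip = arctan 0.6975 = 34.90°

34.9°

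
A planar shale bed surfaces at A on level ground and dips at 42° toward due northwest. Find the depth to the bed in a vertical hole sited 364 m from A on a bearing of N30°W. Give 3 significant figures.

317 m

The hole lies 15° from the dip direction, so the down-dip offset is 364 × cos 15° = 351.60 m.
Depth = down-dip offset × tan(dip) = 351.60 × tan 42° = 351.60 × 0.9004
Depth = 316.58 m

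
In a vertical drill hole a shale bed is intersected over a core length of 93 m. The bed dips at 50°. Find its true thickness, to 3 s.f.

59.8 m

True thickness t = h · cos(dip) = 93 × cos 50°
t = 93 × 0.6428 = 59.779 m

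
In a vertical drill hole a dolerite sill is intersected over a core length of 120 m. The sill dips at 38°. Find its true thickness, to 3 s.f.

94.6 m

True thickness t = h · cos(dip) = 120 × cos 38°
t = 120 × 0.7880 = 94.561 m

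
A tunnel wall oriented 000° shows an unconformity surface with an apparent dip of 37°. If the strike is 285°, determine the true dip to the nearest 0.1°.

38.0°

The section is 75° from the strike.
tan δ = tan α / sin β = tan 37° / sin 75° = 0.7536 / 0.9659 = 0.7801
true dip = arctan 0.7801 = 37.96°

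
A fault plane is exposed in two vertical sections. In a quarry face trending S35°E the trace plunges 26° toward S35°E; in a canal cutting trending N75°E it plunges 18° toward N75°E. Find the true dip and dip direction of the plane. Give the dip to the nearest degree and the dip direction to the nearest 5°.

true dip 27°, dip direction 125°

The two traces are lines in the plane: v₁ = (sin 145°·cos 26°, cos 145°·cos 26°, −sin 26°), v₂ = (sin 75°·cos 18°, cos 75°·cos 18°, −sin 18°).
Cross product v₁ × v₂ gives the pole to the plane: n ∝ (0.335, -0.243, 0.803).
tan δ = √(n_x²+n_y²)/n_z = 0.414/0.803, so δ = 27.3°.
Dip direction = atan2(0.335, -0.243) = 126° (azimuth of n's horizontal projection).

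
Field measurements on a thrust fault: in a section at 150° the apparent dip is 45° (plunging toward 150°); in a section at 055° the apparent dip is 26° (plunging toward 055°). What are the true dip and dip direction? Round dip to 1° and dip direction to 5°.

Each apparent-dip line lies in the plane. As unit vectors (x east, y north, z up), v₁ plunges 45°→150° and v₂ plunges 26°→055°.
Cross product v₁ × v₂ gives the pole to the plane: n ∝ (0.633, -0.366, 0.633).
Dip δ = arctan(|n_h|/n_z) = arctan(0.731/0.633) = 49.1°.
The horizontal component of n points toward azimuth atan2(n_x, n_y) = 120°, the dip direction.

true dip 49°, dip direction 120°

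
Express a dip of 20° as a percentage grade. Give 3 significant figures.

grade % = 100 × tan 20° = 100 × 0.3640

36.4%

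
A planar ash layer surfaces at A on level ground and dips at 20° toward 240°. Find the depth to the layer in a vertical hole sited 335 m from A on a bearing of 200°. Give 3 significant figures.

The hole lies 40° from the dip direction, so the down-dip offset is 335 × cos 40° = 256.62 m.
Depth = down-dip offset × tan(dip) = 256.62 × tan 20° = 256.62 × 0.3640
Depth = 93.40 m

93.4 m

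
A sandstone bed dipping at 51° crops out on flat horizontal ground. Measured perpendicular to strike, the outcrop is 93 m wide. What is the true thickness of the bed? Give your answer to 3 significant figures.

True thickness t = w · sin(dip) = 93 × sin 51°
t = 93 × 0.7771 = 72.275 m

72.3 m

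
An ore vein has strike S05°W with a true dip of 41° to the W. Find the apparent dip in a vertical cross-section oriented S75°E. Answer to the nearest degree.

Angle between strike (S05°W) and section (S75°E): β = 80°.
tan(apparent dip) = tan 41° · sin 80° = 0.8561
α = arctan(0.8561) = 40.57°

41°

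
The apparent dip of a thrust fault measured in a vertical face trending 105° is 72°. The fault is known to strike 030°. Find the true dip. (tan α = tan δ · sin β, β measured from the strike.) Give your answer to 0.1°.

72.6°

The section is 75° from the strike.
tan δ = tan α / sin β = tan 72° / sin 75° = 3.0777 / 0.9659 = 3.1863
true dip = arctan 3.1863 = 72.58°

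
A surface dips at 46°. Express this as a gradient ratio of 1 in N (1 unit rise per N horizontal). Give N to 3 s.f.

1 : N means tan θ = 1/N, so N = 1/tan 46° = 1/1.0355

1 in 0.966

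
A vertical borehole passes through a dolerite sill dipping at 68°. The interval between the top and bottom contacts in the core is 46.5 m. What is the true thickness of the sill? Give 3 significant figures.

17.4 m

True thickness t = h · cos(dip) = 46.5 × cos 68°
t = 46.5 × 0.3746 = 17.419 m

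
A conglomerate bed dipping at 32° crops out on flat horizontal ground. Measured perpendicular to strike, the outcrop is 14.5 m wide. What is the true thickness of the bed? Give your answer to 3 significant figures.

True thickness t = w · sin(dip) = 14.5 × sin 32°
t = 14.5 × 0.5299 = 7.684 m

7.68 m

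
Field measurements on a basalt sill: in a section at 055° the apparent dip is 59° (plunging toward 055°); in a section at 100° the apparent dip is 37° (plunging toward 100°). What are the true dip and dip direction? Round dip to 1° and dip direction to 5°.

true dip 61°, dip direction 035°

Represent each trace as a vector plunging at its apparent dip toward its trend (east-north-up frame): v₁ = (0.422, 0.295, -0.857), v₂ = (0.787, -0.139, -0.602).
Cross product v₁ × v₂ gives the pole to the plane: n ∝ (0.297, 0.420, 0.291).
Dip δ = arctan(|n_h|/n_z) = arctan(0.514/0.291) = 60.5°.
Dip direction = atan2(0.297, 0.420) = 35° (azimuth of n's horizontal projection).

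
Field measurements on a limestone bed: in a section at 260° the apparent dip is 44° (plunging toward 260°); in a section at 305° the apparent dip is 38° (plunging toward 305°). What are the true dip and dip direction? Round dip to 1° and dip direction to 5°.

true dip 44°, dip direction 270°

The two traces are lines in the plane: v₁ = (sin 260°·cos 44°, cos 260°·cos 44°, −sin 44°), v₂ = (sin 305°·cos 38°, cos 305°·cos 38°, −sin 38°).
Cross product v₁ × v₂ gives the pole to the plane: n ∝ (-0.391, -0.012, 0.401).
True dip = arccos(n_z / |n|) = arccos(0.7158) = 44.3°.
The horizontal component of n points toward azimuth atan2(n_x, n_y) = 268°, the dip direction.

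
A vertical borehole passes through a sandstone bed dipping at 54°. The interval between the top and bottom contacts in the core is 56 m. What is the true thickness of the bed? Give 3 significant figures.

True thickness t = h · cos(dip) = 56 × cos 54°
t = 56 × 0.5878 = 32.916 m

32.9 m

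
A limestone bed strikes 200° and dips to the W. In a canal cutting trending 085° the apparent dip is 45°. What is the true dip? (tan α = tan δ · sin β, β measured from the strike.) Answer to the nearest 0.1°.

47.8°

β = acute angle between strike 200° and section 085° = 65°.
tan δ = tan α / sin β = tan 45° / sin 65° = 1.0000 / 0.9063 = 1.1034
true dip = arctan 1.1034 = 47.81°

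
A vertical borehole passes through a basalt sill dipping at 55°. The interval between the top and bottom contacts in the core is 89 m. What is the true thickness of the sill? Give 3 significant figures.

True thickness t = h · cos(dip) = 89 × cos 55°
t = 89 × 0.5736 = 51.048 m

51.0 m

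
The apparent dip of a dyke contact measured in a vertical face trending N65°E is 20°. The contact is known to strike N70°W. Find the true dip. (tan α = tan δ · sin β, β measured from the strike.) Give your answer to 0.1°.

β = acute angle between strike N70°W and section N65°E = 45°.
tan δ = tan α / sin β = tan 20° / sin 45° = 0.3640 / 0.7071 = 0.5147
true dip = arctan 0.5147 = 27.24°

27.2°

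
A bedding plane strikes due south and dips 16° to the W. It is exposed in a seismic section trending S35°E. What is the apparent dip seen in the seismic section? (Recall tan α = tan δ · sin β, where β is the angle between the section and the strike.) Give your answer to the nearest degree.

9°

Angle between strike (due south) and section (S35°E): β = 35°.
tan(apparent dip) = tan 16° · sin 35° = 0.1645
α = arctan(0.1645) = 9.34°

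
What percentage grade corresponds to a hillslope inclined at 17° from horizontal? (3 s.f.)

grade % = 100 × tan 17° = 100 × 0.3057

30.6%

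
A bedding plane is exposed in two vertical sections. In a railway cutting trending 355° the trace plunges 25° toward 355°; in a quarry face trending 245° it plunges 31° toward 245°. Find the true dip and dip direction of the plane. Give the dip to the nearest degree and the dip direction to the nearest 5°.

The two traces are lines in the plane: v₁ = (sin 355°·cos 25°, cos 355°·cos 25°, −sin 25°), v₂ = (sin 245°·cos 31°, cos 245°·cos 31°, −sin 31°).
Cross product v₁ × v₂ gives the pole to the plane: n ∝ (-0.618, 0.288, 0.730).
tan δ = √(n_x²+n_y²)/n_z = 0.682/0.730, so δ = 43.0°.
Dip direction = azimuth of (n_x, n_y) = atan2(-0.618, 0.288) = 295°.

true dip 43°, dip direction 295°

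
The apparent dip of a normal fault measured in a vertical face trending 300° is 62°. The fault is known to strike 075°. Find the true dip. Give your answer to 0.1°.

β = acute angle between strike 075° and section 300° = 45°.
tan(true dip) = tan 62° / sin 45° = 2.6597
δ = arctan(2.6597) = 69.39°

69.4°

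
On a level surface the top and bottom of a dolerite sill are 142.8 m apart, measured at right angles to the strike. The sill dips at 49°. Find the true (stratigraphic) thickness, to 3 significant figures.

108 m

True thickness t = w · sin(dip) = 142.8 × sin 49°
t = 142.8 × 0.7547 = 107.773 m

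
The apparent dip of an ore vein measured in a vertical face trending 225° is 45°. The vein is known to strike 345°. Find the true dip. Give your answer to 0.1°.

β = acute angle between strike 345° and section 225° = 60°.
tan(true dip) = tan 45° / sin 60° = 1.1547
δ = arctan(1.1547) = 49.11°

49.1°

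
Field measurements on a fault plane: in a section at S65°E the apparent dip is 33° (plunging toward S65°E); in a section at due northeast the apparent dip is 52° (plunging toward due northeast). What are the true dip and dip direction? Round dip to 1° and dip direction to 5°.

The two traces are lines in the plane: v₁ = (sin 115°·cos 33°, cos 115°·cos 33°, −sin 33°), v₂ = (sin 45°·cos 52°, cos 45°·cos 52°, −sin 52°).
n = v₁ × v₂ = (0.516, 0.362, 0.485) (taken with n_z > 0).
Dip δ = arctan(|n_h|/n_z) = arctan(0.631/0.485) = 52.4°.
Dip direction = azimuth of (n_x, n_y) = atan2(0.516, 0.362) = 55°.

true dip 52°, dip direction 055°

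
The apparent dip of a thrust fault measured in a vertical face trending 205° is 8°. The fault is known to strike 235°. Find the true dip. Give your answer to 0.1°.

The section is 30° from the strike.
tan δ = tan α / sin β = tan 8° / sin 30° = 0.1405 / 0.5000 = 0.2811
true dip = arctan 0.2811 = 15.70°

15.7°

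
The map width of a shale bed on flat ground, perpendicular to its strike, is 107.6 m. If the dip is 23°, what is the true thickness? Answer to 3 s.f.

42.0 m

True thickness t = w · sin(dip) = 107.6 × sin 23°
t = 107.6 × 0.3907 = 42.043 m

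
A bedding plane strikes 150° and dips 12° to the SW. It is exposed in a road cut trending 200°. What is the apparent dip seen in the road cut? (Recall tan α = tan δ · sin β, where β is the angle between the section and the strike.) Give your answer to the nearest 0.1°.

9.2°

The section lies 50° from the strike.
tan(apparent dip) = tan 12° · sin 50° = 0.1628
apparent dip = arctan 0.1628 = 9.25°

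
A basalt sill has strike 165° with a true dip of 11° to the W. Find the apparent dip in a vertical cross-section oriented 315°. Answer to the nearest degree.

6°

The strike is 165° and the section trends 315°; the acute angle between them is β = 30°.
tan α = tan 11° × sin 30° = 0.1944 × 0.5000 = 0.0972
apparent dip = arctan 0.0972 = 5.55°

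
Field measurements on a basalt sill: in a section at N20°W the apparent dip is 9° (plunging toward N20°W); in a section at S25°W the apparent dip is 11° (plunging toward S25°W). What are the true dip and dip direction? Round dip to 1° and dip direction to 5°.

Represent each trace as a vector plunging at its apparent dip toward its trend (east-north-up frame): v₁ = (-0.338, 0.928, -0.156), v₂ = (-0.415, -0.890, -0.191).
n = v₁ × v₂ = (-0.316, 0.000, 0.686) (taken with n_z > 0).
Dip δ = arctan(|n_h|/n_z) = arctan(0.316/0.686) = 24.8°.
Dip direction = atan2(-0.316, 0.000) = 270° (azimuth of n's horizontal projection).

true dip 25°, dip direction 270°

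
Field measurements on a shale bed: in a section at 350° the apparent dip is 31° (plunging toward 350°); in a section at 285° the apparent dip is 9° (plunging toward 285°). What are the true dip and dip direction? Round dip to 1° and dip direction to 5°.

true dip 31°, dip direction 000°

Represent each trace as a vector plunging at its apparent dip toward its trend (east-north-up frame): v₁ = (-0.149, 0.844, -0.515), v₂ = (-0.954, 0.256, -0.156).
The plane normal is n = v₁ × v₂ ∝ (-0.000, 0.468, 0.767).
tan δ = √(n_x²+n_y²)/n_z = 0.468/0.767, so δ = 31.4°.
The horizontal component of n points toward azimuth atan2(n_x, n_y) = 360°, the dip direction.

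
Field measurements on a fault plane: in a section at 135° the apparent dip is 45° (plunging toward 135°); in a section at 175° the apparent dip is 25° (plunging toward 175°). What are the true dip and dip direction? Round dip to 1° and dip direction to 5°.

true dip 48°, dip direction 110°

The two traces are lines in the plane: v₁ = (sin 135°·cos 45°, cos 135°·cos 45°, −sin 45°), v₂ = (sin 175°·cos 25°, cos 175°·cos 25°, −sin 25°).
n = v₁ × v₂ = (0.427, -0.155, 0.412) (taken with n_z > 0).
True dip = arccos(n_z / |n|) = arccos(0.6715) = 47.8°.
The horizontal component of n points toward azimuth atan2(n_x, n_y) = 110°, the dip direction.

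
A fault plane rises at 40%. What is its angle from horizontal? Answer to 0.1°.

21.8°

tan θ = 40/100 = 0.4000
θ = arctan(0.4000) = 21.80°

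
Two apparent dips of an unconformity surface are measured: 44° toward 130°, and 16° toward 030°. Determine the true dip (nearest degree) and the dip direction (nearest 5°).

true dip 47°, dip direction 105°

Each apparent-dip line lies in the plane. As unit vectors (x east, y north, z up), v₁ plunges 44°→130° and v₂ plunges 16°→030°.
The plane normal is n = v₁ × v₂ ∝ (0.706, -0.182, 0.681).
tan δ = √(n_x²+n_y²)/n_z = 0.729/0.681, so δ = 46.9°.
The horizontal component of n points toward azimuth atan2(n_x, n_y) = 104°, the dip direction.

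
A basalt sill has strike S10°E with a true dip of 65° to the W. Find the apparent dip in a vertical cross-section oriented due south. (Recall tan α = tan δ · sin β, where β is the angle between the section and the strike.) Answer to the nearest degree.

The section lies 10° from the strike.
tan(apparent dip) = tan 65° · sin 10° = 0.3724
apparent dip = arctan 0.3724 = 20.42°

20°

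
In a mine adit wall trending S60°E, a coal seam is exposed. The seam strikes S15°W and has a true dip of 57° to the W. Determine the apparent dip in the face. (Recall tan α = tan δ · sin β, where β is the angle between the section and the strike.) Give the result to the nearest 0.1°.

The section lies 75° from the strike.
tan α = tan 57° × sin 75° = 1.5399 × 0.9659 = 1.4874
α = arctan(1.4874) = 56.09°

56.1°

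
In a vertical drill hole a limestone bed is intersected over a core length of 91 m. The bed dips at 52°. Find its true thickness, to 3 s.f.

True thickness t = h · cos(dip) = 91 × cos 52°
t = 91 × 0.6157 = 56.025 m

56.0 m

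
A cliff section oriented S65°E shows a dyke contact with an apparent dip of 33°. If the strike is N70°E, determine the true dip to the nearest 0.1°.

β = acute angle between strike N70°E and section S65°E = 45°.
tan δ = tan α / sin β = tan 33° / sin 45° = 0.6494 / 0.7071 = 0.9184
true dip = arctan 0.9184 = 42.56°

42.6°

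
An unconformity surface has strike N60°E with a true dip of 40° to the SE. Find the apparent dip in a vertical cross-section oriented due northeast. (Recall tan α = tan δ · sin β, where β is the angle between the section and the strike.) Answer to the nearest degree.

The strike is N60°E and the section trends due northeast; the acute angle between them is β = 15°.
tan α = tan 40° × sin 15° = 0.8391 × 0.2588 = 0.2172
α = arctan(0.2172) = 12.25°

12°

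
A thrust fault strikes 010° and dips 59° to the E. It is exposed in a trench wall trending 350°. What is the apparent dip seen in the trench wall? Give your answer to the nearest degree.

30°

The strike is 010° and the section trends 350°; the acute angle between them is β = 20°.
tan α = tan 59° × sin 20° = 1.6643 × 0.3420 = 0.5692
α = arctan(0.5692) = 29.65°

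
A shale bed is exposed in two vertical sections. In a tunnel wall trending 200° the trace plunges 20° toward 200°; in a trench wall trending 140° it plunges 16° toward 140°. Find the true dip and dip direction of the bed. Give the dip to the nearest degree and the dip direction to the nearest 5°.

Represent each trace as a vector plunging at its apparent dip toward its trend (east-north-up frame): v₁ = (-0.321, -0.883, -0.342), v₂ = (0.618, -0.736, -0.276).
Cross product v₁ × v₂ gives the pole to the plane: n ∝ (-0.008, -0.300, 0.782).
True dip = arccos(n_z / |n|) = arccos(0.9337) = 21.0°.
The horizontal component of n points toward azimuth atan2(n_x, n_y) = 182°, the dip direction.

true dip 21°, dip direction 180°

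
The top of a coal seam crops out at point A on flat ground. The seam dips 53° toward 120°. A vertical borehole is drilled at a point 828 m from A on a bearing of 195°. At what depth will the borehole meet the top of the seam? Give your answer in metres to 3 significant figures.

The hole lies 75° from the dip direction, so the down-dip offset is 828 × cos 75° = 214.30 m.
Depth = down-dip offset × tan(dip) = 214.30 × tan 53° = 214.30 × 1.3270
Depth = 284.39 m

284 m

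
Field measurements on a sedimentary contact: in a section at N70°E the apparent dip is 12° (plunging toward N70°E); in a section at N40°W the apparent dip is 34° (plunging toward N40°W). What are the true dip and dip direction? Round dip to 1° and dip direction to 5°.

Represent each trace as a vector plunging at its apparent dip toward its trend (east-north-up frame): v₁ = (0.919, 0.335, -0.208), v₂ = (-0.533, 0.635, -0.559).
Cross product v₁ × v₂ gives the pole to the plane: n ∝ (-0.055, 0.625, 0.762).
tan δ = √(n_x²+n_y²)/n_z = 0.627/0.762, so δ = 39.5°.
The horizontal component of n points toward azimuth atan2(n_x, n_y) = 355°, the dip direction.

true dip 39°, dip direction 355°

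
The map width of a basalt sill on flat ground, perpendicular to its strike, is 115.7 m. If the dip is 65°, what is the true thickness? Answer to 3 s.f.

True thickness t = w · sin(dip) = 115.7 × sin 65°
t = 115.7 × 0.9063 = 104.860 m

105 m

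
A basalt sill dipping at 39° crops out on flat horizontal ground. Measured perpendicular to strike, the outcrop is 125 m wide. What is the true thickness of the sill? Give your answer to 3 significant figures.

True thickness t = w · sin(dip) = 125 × sin 39°
t = 125 × 0.6293 = 78.665 m

78.7 m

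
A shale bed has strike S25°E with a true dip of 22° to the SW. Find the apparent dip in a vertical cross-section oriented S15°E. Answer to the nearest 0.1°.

4.0°

Angle between strike (S25°E) and section (S15°E): β = 10°.
tan α = tan 22° × sin 10° = 0.4040 × 0.1736 = 0.0702
apparent dip = arctan 0.0702 = 4.01°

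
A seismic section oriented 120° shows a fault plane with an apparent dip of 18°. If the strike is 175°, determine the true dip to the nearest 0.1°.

21.6°

β = acute angle between strike 175° and section 120° = 55°.
tan(true dip) = tan 18° / sin 55° = 0.3967
true dip = arctan 0.3967 = 21.64°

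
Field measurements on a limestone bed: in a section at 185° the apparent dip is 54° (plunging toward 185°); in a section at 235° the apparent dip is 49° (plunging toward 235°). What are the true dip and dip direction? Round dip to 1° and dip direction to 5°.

true dip 55°, dip direction 200°

Represent each trace as a vector plunging at its apparent dip toward its trend (east-north-up frame): v₁ = (-0.051, -0.586, -0.809), v₂ = (-0.537, -0.376, -0.755).
n = v₁ × v₂ = (-0.137, -0.396, 0.295) (taken with n_z > 0).
True dip = arccos(n_z / |n|) = arccos(0.5759) = 54.8°.
The horizontal component of n points toward azimuth atan2(n_x, n_y) = 199°, the dip direction.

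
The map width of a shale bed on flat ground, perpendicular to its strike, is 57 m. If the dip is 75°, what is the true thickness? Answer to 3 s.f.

55.1 m

True thickness t = w · sin(dip) = 57 × sin 75°
t = 57 × 0.9659 = 55.058 m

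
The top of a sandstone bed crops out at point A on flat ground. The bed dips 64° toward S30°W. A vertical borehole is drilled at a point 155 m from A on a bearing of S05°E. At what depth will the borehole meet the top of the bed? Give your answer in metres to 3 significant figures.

The hole lies 35° from the dip direction, so the down-dip offset is 155 × cos 35° = 126.97 m.
Depth = down-dip offset × tan(dip) = 126.97 × tan 64° = 126.97 × 2.0503
Depth = 260.32 m

260 m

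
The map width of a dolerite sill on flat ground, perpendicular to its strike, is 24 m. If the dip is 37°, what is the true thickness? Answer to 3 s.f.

14.4 m

True thickness t = w · sin(dip) = 24 × sin 37°
t = 24 × 0.6018 = 14.444 m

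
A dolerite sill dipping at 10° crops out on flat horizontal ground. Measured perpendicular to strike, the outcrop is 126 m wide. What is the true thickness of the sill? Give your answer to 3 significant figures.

True thickness t = w · sin(dip) = 126 × sin 10°
t = 126 × 0.1736 = 21.880 m

21.9 m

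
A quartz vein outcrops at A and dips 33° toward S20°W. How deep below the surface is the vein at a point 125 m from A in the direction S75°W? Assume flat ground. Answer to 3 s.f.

46.6 m

The hole lies 55° from the dip direction, so the down-dip offset is 125 × cos 55° = 71.70 m.
Depth = down-dip offset × tan(dip) = 71.70 × tan 33° = 71.70 × 0.6494
Depth = 46.56 m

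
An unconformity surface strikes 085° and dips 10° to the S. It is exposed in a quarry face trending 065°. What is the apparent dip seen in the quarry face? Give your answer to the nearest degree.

The strike is 085° and the section trends 065°; the acute angle between them is β = 20°.
tan α = tan 10° × sin 20° = 0.1763 × 0.3420 = 0.0603
apparent dip = arctan 0.0603 = 3.45°

3°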